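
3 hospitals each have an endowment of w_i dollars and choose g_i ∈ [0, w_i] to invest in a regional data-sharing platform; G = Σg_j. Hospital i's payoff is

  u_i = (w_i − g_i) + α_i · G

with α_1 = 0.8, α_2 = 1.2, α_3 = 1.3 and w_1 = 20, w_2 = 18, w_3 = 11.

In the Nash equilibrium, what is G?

∂u_i/∂g_i = α_i − 1, so hospital i contributes w_i if α_i > 1, else 0.
α_i > 1 for i ∈ {2, 3}; NE contributions (0, 18, 11), G = 29.

29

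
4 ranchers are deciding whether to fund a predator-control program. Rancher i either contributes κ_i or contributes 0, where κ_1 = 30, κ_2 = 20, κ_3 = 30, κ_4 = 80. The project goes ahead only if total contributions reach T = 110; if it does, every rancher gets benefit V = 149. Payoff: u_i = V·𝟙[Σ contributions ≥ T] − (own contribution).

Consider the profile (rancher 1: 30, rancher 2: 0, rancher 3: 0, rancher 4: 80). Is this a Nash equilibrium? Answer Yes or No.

Yes

Total = 110 ≥ 110: provided.
Rancher 1 (pledges 30, payoff 119): dropping to 0 → total 80, payoff 0. No gain.
Rancher 2 (pledges 0, payoff 149): pledging 20 → total 130, payoff 129. No gain.
Rancher 3 (pledges 0, payoff 149): pledging 30 → total 140, payoff 119. No gain.
Rancher 4 (pledges 80, payoff 69): dropping to 0 → total 30, payoff 0. No gain.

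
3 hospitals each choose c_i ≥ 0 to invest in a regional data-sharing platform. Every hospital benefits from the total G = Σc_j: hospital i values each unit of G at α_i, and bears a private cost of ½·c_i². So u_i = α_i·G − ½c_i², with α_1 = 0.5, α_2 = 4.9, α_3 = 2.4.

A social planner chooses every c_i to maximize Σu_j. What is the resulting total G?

Planner FOC: ∂(Σu_j)/∂c_i = (Σα_j) − c_i = 0, so c_i^SO = Σα_j = 7.8 for every i; G^SO = 23.4.

23.4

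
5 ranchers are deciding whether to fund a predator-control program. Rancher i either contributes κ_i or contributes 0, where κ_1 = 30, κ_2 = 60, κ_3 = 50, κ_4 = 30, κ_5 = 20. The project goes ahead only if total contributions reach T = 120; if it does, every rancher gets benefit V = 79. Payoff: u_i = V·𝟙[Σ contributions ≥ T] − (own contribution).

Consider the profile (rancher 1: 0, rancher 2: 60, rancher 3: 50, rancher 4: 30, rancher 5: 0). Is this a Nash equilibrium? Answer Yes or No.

Total = 140 ≥ 120: provided.
Rancher 1 (pledges 0, payoff 79): pledging 30 → total 170, payoff 49. No gain.
Rancher 2 (pledges 60, payoff 19): dropping to 0 → total 80, payoff 0. No gain.
Rancher 3 (pledges 50, payoff 29): dropping to 0 → total 90, payoff 0. No gain.
Rancher 4 (pledges 30, payoff 49): dropping to 0 → total 110, payoff 0. No gain.
Rancher 5 (pledges 0, payoff 79): pledging 20 → total 160, payoff 59. No gain.

Yes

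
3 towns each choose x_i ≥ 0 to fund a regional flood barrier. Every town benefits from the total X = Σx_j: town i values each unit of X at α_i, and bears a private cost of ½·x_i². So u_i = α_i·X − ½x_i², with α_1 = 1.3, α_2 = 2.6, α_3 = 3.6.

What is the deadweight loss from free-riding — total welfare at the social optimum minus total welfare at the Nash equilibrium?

38.83

Town i's FOC: ∂u_i/∂x_i = α_i − x_i = 0, so x_i* = α_i.
NE contributions = (1.3, 2.6, 3.6); X = 7.5.
W^NE = (Σα)·X − ½Σα_i² = 7.5² − ½·21.41 = 45.545.
Planner sets x_i = Σα_j = 7.5 for every i, so X^SO = 3·7.5 = 22.5.
W^SO = (Σα)·X^SO − ½·3·(Σα)² = (3/2)·7.5² = 84.375.
Deadweight loss = W^SO − W^NE = 38.83.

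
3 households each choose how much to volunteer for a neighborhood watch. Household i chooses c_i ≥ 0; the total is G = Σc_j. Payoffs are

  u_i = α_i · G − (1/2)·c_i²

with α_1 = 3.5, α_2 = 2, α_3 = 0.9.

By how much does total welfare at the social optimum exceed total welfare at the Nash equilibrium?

29.01

Household i's FOC: ∂u_i/∂c_i = α_i − c_i = 0, so c_i* = α_i.
NE contributions = (3.5, 2, 0.9); G = 6.4.
W^NE = (Σα)·G − ½Σα_i² = 6.4² − ½·17.06 = 32.43.
Planner sets c_i = Σα_j = 6.4 for every i, so G^SO = 3·6.4 = 19.2.
W^SO = (Σα)·G^SO − ½·3·(Σα)² = (3/2)·6.4² = 61.44.
Deadweight loss = W^SO − W^NE = 29.01.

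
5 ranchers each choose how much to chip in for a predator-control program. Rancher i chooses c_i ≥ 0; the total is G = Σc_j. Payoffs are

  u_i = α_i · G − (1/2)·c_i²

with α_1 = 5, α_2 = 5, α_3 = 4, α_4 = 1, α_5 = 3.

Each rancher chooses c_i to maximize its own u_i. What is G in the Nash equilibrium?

18

Rancher i's FOC: ∂u_i/∂c_i = α_i − c_i = 0, so c_i* = α_i.
NE contributions = (5, 5, 4, 1, 3); G = 18.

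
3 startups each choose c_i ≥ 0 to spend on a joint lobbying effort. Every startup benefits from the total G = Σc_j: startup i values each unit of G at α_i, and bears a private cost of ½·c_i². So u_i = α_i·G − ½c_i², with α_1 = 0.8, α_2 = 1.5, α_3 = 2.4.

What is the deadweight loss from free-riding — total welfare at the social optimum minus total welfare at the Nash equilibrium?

15.37

Startup i's FOC: ∂u_i/∂c_i = α_i − c_i = 0, so c_i* = α_i.
NE contributions = (0.8, 1.5, 2.4); G = 4.7.
W^NE = (Σα)·G − ½Σα_i² = 4.7² − ½·8.65 = 17.765.
Planner sets c_i = Σα_j = 4.7 for every i, so G^SO = 3·4.7 = 14.1.
W^SO = (Σα)·G^SO − ½·3·(Σα)² = (3/2)·4.7² = 33.135.
Deadweight loss = W^SO − W^NE = 15.37.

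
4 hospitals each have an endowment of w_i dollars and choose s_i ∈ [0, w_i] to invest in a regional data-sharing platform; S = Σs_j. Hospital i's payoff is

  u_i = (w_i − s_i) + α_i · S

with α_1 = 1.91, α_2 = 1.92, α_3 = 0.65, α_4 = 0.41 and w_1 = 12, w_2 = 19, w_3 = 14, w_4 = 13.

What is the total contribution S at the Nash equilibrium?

31

∂u_i/∂s_i = α_i − 1, so hospital i contributes w_i if α_i > 1, else 0.
α_i > 1 for i ∈ {1, 2}; NE contributions (12, 19, 0, 0), S = 31.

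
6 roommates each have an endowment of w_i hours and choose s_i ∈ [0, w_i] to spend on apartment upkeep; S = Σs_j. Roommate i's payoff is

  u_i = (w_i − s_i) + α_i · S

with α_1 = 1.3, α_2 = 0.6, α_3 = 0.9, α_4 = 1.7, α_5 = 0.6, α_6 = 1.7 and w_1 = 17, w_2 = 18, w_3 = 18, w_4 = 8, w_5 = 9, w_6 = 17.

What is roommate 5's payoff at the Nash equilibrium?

34.2

∂u_i/∂s_i = α_i − 1, so roommate i contributes w_i if α_i > 1, else 0.
α_i > 1 for i ∈ {1, 4, 6}; NE contributions (17, 0, 0, 8, 0, 17), S = 42.
u_5 = (9 − 0) + 0.6·42 = 34.2.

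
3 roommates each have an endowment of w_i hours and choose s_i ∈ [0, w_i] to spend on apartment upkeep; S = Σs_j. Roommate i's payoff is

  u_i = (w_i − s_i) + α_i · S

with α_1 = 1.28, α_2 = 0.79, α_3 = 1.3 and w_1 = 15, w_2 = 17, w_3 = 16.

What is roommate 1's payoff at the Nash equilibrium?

∂u_i/∂s_i = α_i − 1, so roommate i contributes w_i if α_i > 1, else 0.
α_i > 1 for i ∈ {1, 3}; NE contributions (15, 0, 16), S = 31.
u_1 = (15 − 15) + 1.28·31 = 39.68.

39.68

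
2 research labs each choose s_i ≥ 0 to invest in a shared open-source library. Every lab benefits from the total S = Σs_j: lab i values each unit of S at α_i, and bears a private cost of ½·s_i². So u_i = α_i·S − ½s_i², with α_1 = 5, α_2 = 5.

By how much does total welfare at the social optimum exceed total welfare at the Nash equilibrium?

Lab i's FOC: ∂u_i/∂s_i = α_i − s_i = 0, so s_i* = α_i.
NE contributions = (5, 5); S = 10.
W^NE = (Σα)·S − ½Σα_i² = 10² − ½·50 = 75.
Planner sets s_i = Σα_j = 10 for every i, so S^SO = 2·10 = 20.
W^SO = (Σα)·S^SO − ½·2·(Σα)² = (2/2)·10² = 100.
Deadweight loss = W^SO − W^NE = 25.

25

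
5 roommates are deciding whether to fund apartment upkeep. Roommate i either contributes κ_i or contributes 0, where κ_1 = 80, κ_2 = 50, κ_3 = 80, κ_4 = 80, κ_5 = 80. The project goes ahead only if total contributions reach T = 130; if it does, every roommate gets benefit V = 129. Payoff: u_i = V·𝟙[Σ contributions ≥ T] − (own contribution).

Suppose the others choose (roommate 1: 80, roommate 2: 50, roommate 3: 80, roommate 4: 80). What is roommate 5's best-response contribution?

0

Others' total = 290 ≥ 130; contributing adds cost 80 for no extra benefit.
Best response: 0.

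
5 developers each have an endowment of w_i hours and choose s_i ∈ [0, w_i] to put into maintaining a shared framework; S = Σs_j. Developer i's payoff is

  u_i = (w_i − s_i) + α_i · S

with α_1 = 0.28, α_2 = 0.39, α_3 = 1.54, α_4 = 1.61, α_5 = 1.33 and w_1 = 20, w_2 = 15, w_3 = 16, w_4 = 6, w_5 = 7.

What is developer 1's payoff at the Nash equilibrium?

28.12

∂u_i/∂s_i = α_i − 1, so developer i contributes w_i if α_i > 1, else 0.
α_i > 1 for i ∈ {3, 4, 5}; NE contributions (0, 0, 16, 6, 7), S = 29.
u_1 = (20 − 0) + 0.28·29 = 28.12.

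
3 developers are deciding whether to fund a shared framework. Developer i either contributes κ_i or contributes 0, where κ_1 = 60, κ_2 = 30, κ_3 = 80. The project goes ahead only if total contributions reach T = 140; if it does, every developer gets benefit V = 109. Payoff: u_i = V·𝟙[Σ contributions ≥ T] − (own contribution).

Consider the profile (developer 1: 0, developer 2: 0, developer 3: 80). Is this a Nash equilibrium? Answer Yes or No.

No

Total = 80 < 140: not provided.
Developer 1 (pledges 0, payoff 0): pledging 60 → total 140, payoff 49. Profitable deviation.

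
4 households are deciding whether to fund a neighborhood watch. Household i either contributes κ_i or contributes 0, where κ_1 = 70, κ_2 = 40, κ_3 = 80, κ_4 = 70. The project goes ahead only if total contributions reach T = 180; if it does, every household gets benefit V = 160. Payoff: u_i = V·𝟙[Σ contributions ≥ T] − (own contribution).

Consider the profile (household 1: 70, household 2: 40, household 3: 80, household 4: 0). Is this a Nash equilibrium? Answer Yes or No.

Yes

Total = 190 ≥ 180: provided.
Household 1 (pledges 70, payoff 90): dropping to 0 → total 120, payoff 0. No gain.
Household 2 (pledges 40, payoff 120): dropping to 0 → total 150, payoff 0. No gain.
Household 3 (pledges 80, payoff 80): dropping to 0 → total 110, payoff 0. No gain.
Household 4 (pledges 0, payoff 160): pledging 70 → total 260, payoff 90. No gain.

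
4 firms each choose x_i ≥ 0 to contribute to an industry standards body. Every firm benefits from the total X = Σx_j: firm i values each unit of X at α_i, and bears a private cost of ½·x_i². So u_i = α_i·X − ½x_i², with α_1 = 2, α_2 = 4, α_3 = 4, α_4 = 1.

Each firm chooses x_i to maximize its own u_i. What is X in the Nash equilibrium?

Firm i's FOC: ∂u_i/∂x_i = α_i − x_i = 0, so x_i* = α_i.
NE contributions = (2, 4, 4, 1); X = 11.

11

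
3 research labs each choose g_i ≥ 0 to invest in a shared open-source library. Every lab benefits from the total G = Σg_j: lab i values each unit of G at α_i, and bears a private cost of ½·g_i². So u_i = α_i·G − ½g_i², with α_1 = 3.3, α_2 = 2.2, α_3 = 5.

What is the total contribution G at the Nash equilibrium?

Lab i's FOC: ∂u_i/∂g_i = α_i − g_i = 0, so g_i* = α_i.
NE contributions = (3.3, 2.2, 5); G = 10.5.

10.5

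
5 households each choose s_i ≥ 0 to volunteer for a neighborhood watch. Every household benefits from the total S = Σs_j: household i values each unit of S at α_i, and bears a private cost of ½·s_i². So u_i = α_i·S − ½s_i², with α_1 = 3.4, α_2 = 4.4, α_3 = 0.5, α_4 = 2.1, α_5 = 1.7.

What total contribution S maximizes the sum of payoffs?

60.5

Planner FOC: ∂(Σu_j)/∂s_i = (Σα_j) − s_i = 0, so s_i^SO = Σα_j = 12.1 for every i; S^SO = 60.5.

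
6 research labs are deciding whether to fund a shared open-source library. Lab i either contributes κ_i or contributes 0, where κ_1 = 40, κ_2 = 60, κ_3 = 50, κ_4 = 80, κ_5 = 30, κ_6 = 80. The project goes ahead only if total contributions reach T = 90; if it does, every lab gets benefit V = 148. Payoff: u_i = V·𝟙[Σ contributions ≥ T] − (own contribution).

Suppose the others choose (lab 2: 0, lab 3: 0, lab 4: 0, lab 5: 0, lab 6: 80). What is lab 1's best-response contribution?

40

Others' total = 80. Contributing 40 brings total to 120 ≥ 90: gain V − κ_1 = 108.
Best response: 40.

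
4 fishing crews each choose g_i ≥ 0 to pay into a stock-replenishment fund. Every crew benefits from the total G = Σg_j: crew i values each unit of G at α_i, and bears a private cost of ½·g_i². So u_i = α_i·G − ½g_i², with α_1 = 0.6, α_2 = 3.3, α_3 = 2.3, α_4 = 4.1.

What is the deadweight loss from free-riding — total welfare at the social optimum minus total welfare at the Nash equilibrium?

Crew i's FOC: ∂u_i/∂g_i = α_i − g_i = 0, so g_i* = α_i.
NE contributions = (0.6, 3.3, 2.3, 4.1); G = 10.3.
W^NE = (Σα)·G − ½Σα_i² = 10.3² − ½·33.35 = 89.415.
Planner sets g_i = Σα_j = 10.3 for every i, so G^SO = 4·10.3 = 41.2.
W^SO = (Σα)·G^SO − ½·4·(Σα)² = (4/2)·10.3² = 212.18.
Deadweight loss = W^SO − W^NE = 122.765.

122.765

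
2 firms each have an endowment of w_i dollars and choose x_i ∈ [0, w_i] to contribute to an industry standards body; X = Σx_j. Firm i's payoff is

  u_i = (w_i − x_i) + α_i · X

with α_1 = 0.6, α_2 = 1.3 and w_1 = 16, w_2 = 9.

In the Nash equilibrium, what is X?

9

∂u_i/∂x_i = α_i − 1, so firm i contributes w_i if α_i > 1, else 0.
α_i > 1 for i ∈ {2}; NE contributions (0, 9), X = 9.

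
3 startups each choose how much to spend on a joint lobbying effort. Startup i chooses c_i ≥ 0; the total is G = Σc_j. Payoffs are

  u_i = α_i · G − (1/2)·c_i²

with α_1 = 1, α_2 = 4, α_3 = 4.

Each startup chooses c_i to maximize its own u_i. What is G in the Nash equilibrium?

9

Startup i's FOC: ∂u_i/∂c_i = α_i − c_i = 0, so c_i* = α_i.
NE contributions = (1, 4, 4); G = 9.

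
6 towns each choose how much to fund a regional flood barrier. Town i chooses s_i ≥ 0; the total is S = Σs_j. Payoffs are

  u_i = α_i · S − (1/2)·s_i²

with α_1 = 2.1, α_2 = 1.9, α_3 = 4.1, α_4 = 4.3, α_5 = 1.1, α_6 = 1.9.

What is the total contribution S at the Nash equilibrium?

15.4

Town i's FOC: ∂u_i/∂s_i = α_i − s_i = 0, so s_i* = α_i.
NE contributions = (2.1, 1.9, 4.1, 4.3, 1.1, 1.9); S = 15.4.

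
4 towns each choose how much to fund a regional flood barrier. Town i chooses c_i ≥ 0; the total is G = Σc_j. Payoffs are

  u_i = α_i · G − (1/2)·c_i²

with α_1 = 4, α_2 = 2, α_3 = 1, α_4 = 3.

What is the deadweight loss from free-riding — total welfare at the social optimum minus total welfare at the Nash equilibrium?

115

Town i's FOC: ∂u_i/∂c_i = α_i − c_i = 0, so c_i* = α_i.
NE contributions = (4, 2, 1, 3); G = 10.
W^NE = (Σα)·G − ½Σα_i² = 10² − ½·30 = 85.
Planner sets c_i = Σα_j = 10 for every i, so G^SO = 4·10 = 40.
W^SO = (Σα)·G^SO − ½·4·(Σα)² = (4/2)·10² = 200.
Deadweight loss = W^SO − W^NE = 115.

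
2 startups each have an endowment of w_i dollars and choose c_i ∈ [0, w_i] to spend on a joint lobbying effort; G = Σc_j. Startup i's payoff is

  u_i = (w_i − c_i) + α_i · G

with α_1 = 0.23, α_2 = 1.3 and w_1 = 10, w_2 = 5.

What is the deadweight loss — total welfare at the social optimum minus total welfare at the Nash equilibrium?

∂u_i/∂c_i = α_i − 1, so startup i contributes w_i if α_i > 1, else 0.
α_i > 1 for i ∈ {2}; NE contributions (0, 5), G = 5.
W^NE = Σw_i − G^NE + (Σα_i)·G^NE = 15 + 0.53·5 = 17.65.
Planner: ∂(Σu_j)/∂c_i = Σα_j − 1 = 0.53 > 0, so everyone contributes w_i; G^SO = 15, W^SO = 15 + 0.53·15 = 22.95.
Deadweight loss = 5.3.

5.3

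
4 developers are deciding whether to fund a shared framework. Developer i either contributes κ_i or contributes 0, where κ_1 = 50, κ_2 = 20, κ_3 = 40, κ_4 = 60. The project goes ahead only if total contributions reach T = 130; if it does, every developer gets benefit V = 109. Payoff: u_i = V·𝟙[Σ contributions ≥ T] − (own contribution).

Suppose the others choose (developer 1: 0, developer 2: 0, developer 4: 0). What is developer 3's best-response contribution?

0

Others' total = 0. Even contributing 40 gives 40 < 130: no benefit either way.
Best response: 0.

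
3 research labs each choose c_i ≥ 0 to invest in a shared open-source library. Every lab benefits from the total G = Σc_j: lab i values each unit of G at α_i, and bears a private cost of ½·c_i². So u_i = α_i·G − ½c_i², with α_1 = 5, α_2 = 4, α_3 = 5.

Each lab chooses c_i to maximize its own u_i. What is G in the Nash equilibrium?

Lab i's FOC: ∂u_i/∂c_i = α_i − c_i = 0, so c_i* = α_i.
NE contributions = (5, 4, 5); G = 14.

14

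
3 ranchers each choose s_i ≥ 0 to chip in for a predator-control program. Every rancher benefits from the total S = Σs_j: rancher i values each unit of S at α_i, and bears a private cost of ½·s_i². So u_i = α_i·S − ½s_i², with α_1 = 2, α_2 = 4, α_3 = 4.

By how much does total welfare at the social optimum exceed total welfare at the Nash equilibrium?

Rancher i's FOC: ∂u_i/∂s_i = α_i − s_i = 0, so s_i* = α_i.
NE contributions = (2, 4, 4); S = 10.
W^NE = (Σα)·S − ½Σα_i² = 10² − ½·36 = 82.
Planner sets s_i = Σα_j = 10 for every i, so S^SO = 3·10 = 30.
W^SO = (Σα)·S^SO − ½·3·(Σα)² = (3/2)·10² = 150.
Deadweight loss = W^SO − W^NE = 68.

68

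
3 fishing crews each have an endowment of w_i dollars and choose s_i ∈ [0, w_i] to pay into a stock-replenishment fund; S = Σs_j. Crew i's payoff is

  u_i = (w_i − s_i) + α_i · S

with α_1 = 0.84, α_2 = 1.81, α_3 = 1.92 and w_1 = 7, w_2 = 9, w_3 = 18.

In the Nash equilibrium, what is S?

27

∂u_i/∂s_i = α_i − 1, so crew i contributes w_i if α_i > 1, else 0.
α_i > 1 for i ∈ {2, 3}; NE contributions (0, 9, 18), S = 27.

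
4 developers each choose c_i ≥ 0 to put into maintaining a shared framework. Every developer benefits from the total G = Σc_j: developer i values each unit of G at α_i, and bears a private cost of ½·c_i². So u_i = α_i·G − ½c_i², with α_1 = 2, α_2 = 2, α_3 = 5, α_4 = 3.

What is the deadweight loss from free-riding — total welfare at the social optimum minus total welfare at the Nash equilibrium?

165

Developer i's FOC: ∂u_i/∂c_i = α_i − c_i = 0, so c_i* = α_i.
NE contributions = (2, 2, 5, 3); G = 12.
W^NE = (Σα)·G − ½Σα_i² = 12² − ½·42 = 123.
Planner sets c_i = Σα_j = 12 for every i, so G^SO = 4·12 = 48.
W^SO = (Σα)·G^SO − ½·4·(Σα)² = (4/2)·12² = 288.
Deadweight loss = W^SO − W^NE = 165.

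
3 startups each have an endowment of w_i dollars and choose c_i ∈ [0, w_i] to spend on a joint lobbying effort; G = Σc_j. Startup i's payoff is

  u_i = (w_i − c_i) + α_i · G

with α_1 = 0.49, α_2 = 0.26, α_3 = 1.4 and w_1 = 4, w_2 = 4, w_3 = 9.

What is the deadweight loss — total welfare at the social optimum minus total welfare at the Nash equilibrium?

∂u_i/∂c_i = α_i − 1, so startup i contributes w_i if α_i > 1, else 0.
α_i > 1 for i ∈ {3}; NE contributions (0, 0, 9), G = 9.
W^NE = Σw_i − G^NE + (Σα_i)·G^NE = 17 + 1.15·9 = 27.35.
Planner: ∂(Σu_j)/∂c_i = Σα_j − 1 = 1.15 > 0, so everyone contributes w_i; G^SO = 17, W^SO = 17 + 1.15·17 = 36.55.
Deadweight loss = 9.2.

9.2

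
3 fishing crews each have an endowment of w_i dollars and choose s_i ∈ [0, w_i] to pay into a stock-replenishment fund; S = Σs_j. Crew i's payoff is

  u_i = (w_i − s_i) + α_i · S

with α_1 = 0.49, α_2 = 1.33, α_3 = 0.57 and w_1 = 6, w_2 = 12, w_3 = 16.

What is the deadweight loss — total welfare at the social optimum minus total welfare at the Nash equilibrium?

30.58

∂u_i/∂s_i = α_i − 1, so crew i contributes w_i if α_i > 1, else 0.
α_i > 1 for i ∈ {2}; NE contributions (0, 12, 0), S = 12.
W^NE = Σw_i − S^NE + (Σα_i)·S^NE = 34 + 1.39·12 = 50.68.
Planner: ∂(Σu_j)/∂s_i = Σα_j − 1 = 1.39 > 0, so everyone contributes w_i; S^SO = 34, W^SO = 34 + 1.39·34 = 81.26.
Deadweight loss = 30.58.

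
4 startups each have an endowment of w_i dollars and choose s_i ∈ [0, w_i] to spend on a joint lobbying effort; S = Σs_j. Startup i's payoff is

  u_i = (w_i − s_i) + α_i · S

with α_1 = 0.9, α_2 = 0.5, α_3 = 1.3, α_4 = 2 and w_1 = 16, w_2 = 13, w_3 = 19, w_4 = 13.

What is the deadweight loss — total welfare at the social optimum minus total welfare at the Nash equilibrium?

107.3

∂u_i/∂s_i = α_i − 1, so startup i contributes w_i if α_i > 1, else 0.
α_i > 1 for i ∈ {3, 4}; NE contributions (0, 0, 19, 13), S = 32.
W^NE = Σw_i − S^NE + (Σα_i)·S^NE = 61 + 3.7·32 = 179.4.
Planner: ∂(Σu_j)/∂s_i = Σα_j − 1 = 3.7 > 0, so everyone contributes w_i; S^SO = 61, W^SO = 61 + 3.7·61 = 286.7.
Deadweight loss = 107.3.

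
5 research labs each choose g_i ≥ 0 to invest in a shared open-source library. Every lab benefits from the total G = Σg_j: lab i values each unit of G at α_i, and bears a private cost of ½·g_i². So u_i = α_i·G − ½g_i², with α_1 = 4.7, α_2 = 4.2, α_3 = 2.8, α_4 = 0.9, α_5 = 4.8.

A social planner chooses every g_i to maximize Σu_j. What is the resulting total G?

Planner FOC: ∂(Σu_j)/∂g_i = (Σα_j) − g_i = 0, so g_i^SO = Σα_j = 17.4 for every i; G^SO = 87.

87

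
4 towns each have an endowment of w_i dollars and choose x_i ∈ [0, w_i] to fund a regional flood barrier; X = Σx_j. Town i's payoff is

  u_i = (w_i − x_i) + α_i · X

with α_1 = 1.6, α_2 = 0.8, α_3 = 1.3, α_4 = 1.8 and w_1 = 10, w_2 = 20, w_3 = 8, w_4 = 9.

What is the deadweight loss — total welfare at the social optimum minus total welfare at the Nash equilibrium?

90

∂u_i/∂x_i = α_i − 1, so town i contributes w_i if α_i > 1, else 0.
α_i > 1 for i ∈ {1, 3, 4}; NE contributions (10, 0, 8, 9), X = 27.
W^NE = Σw_i − X^NE + (Σα_i)·X^NE = 47 + 4.5·27 = 168.5.
Planner: ∂(Σu_j)/∂x_i = Σα_j − 1 = 4.5 > 0, so everyone contributes w_i; X^SO = 47, W^SO = 47 + 4.5·47 = 258.5.
Deadweight loss = 90.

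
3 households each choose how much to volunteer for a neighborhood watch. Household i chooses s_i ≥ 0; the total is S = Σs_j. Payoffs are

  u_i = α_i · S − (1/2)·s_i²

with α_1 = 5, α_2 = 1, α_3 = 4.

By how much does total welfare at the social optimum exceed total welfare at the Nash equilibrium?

Household i's FOC: ∂u_i/∂s_i = α_i − s_i = 0, so s_i* = α_i.
NE contributions = (5, 1, 4); S = 10.
W^NE = (Σα)·S − ½Σα_i² = 10² − ½·42 = 79.
Planner sets s_i = Σα_j = 10 for every i, so S^SO = 3·10 = 30.
W^SO = (Σα)·S^SO − ½·3·(Σα)² = (3/2)·10² = 150.
Deadweight loss = W^SO − W^NE = 71.

71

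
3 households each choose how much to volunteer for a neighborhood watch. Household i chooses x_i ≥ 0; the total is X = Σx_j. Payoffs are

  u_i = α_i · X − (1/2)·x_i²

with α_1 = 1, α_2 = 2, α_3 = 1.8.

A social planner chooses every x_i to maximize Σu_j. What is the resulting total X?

Planner FOC: ∂(Σu_j)/∂x_i = (Σα_j) − x_i = 0, so x_i^SO = Σα_j = 4.8 for every i; X^SO = 14.4.

14.4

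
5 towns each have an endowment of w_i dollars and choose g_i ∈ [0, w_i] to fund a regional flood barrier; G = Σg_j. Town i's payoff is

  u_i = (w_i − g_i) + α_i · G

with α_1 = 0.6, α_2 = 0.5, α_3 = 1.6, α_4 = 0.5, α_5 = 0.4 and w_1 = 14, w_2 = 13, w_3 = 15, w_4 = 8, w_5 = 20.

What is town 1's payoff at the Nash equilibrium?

23

∂u_i/∂g_i = α_i − 1, so town i contributes w_i if α_i > 1, else 0.
α_i > 1 for i ∈ {3}; NE contributions (0, 0, 15, 0, 0), G = 15.
u_1 = (14 − 0) + 0.6·15 = 23.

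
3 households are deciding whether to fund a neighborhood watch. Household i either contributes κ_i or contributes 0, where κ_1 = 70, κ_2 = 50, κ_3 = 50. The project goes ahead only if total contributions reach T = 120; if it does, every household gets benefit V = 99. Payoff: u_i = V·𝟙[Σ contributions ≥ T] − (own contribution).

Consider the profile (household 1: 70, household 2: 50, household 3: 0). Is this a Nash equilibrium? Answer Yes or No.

Yes

Total = 120 ≥ 120: provided.
Household 1 (pledges 70, payoff 29): dropping to 0 → total 50, payoff 0. No gain.
Household 2 (pledges 50, payoff 49): dropping to 0 → total 70, payoff 0. No gain.
Household 3 (pledges 0, payoff 99): pledging 50 → total 170, payoff 49. No gain.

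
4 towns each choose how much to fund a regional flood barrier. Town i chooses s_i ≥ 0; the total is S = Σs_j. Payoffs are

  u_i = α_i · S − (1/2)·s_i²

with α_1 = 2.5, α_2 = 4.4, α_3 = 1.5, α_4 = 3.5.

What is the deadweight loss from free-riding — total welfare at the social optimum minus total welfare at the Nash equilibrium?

Town i's FOC: ∂u_i/∂s_i = α_i − s_i = 0, so s_i* = α_i.
NE contributions = (2.5, 4.4, 1.5, 3.5); S = 11.9.
W^NE = (Σα)·S − ½Σα_i² = 11.9² − ½·40.11 = 121.555.
Planner sets s_i = Σα_j = 11.9 for every i, so S^SO = 4·11.9 = 47.6.
W^SO = (Σα)·S^SO − ½·4·(Σα)² = (4/2)·11.9² = 283.22.
Deadweight loss = W^SO − W^NE = 161.665.

161.665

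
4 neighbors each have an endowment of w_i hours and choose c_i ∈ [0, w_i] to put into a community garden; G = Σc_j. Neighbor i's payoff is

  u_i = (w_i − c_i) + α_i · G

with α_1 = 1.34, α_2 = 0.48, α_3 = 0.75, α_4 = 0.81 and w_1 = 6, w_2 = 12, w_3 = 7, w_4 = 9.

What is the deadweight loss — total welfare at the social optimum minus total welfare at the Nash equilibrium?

∂u_i/∂c_i = α_i − 1, so neighbor i contributes w_i if α_i > 1, else 0.
α_i > 1 for i ∈ {1}; NE contributions (6, 0, 0, 0), G = 6.
W^NE = Σw_i − G^NE + (Σα_i)·G^NE = 34 + 2.38·6 = 48.28.
Planner: ∂(Σu_j)/∂c_i = Σα_j − 1 = 2.38 > 0, so everyone contributes w_i; G^SO = 34, W^SO = 34 + 2.38·34 = 114.92.
Deadweight loss = 66.64.

66.64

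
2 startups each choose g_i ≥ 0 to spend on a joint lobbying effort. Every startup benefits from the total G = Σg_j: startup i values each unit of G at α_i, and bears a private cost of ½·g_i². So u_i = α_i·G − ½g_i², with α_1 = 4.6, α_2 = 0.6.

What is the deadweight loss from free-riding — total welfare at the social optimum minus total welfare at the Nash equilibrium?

10.76

Startup i's FOC: ∂u_i/∂g_i = α_i − g_i = 0, so g_i* = α_i.
NE contributions = (4.6, 0.6); G = 5.2.
W^NE = (Σα)·G − ½Σα_i² = 5.2² − ½·21.52 = 16.28.
Planner sets g_i = Σα_j = 5.2 for every i, so G^SO = 2·5.2 = 10.4.
W^SO = (Σα)·G^SO − ½·2·(Σα)² = (2/2)·5.2² = 27.04.
Deadweight loss = W^SO − W^NE = 10.76.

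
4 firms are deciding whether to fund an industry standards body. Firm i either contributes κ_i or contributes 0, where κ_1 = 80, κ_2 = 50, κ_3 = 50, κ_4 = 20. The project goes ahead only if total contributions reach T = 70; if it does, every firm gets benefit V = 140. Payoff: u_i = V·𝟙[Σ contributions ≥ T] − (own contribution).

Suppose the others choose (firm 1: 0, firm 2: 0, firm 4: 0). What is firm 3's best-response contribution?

0

Others' total = 0. Even contributing 50 gives 50 < 70: no benefit either way.
Best response: 0.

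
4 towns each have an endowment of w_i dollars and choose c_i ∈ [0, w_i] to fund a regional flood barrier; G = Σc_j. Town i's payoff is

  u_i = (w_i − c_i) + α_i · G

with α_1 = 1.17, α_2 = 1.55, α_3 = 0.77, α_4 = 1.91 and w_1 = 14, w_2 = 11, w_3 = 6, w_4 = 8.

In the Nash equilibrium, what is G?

∂u_i/∂c_i = α_i − 1, so town i contributes w_i if α_i > 1, else 0.
α_i > 1 for i ∈ {1, 2, 4}; NE contributions (14, 11, 0, 8), G = 33.

33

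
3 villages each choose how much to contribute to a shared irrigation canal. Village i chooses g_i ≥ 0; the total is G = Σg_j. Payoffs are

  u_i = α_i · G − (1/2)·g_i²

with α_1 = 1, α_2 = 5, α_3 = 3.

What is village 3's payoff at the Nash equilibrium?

22.5

Village i's FOC: ∂u_i/∂g_i = α_i − g_i = 0, so g_i* = α_i.
NE contributions = (1, 5, 3); G = 9.
u_3 = α_3·G − ½·(g_3)² = 3·9 − ½·3² = 22.5.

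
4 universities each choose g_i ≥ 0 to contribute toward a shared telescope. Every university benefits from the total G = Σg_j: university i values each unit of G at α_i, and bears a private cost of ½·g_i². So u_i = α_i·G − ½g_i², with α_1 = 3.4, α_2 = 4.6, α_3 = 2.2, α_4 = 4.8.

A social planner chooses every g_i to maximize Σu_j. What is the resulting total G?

60

Planner FOC: ∂(Σu_j)/∂g_i = (Σα_j) − g_i = 0, so g_i^SO = Σα_j = 15 for every i; G^SO = 60.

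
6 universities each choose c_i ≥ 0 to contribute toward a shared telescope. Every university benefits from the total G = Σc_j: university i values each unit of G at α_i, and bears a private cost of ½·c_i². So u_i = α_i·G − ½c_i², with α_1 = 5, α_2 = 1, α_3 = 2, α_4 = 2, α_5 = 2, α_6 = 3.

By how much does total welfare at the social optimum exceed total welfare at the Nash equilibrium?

University i's FOC: ∂u_i/∂c_i = α_i − c_i = 0, so c_i* = α_i.
NE contributions = (5, 1, 2, 2, 2, 3); G = 15.
W^NE = (Σα)·G − ½Σα_i² = 15² − ½·47 = 201.5.
Planner sets c_i = Σα_j = 15 for every i, so G^SO = 6·15 = 90.
W^SO = (Σα)·G^SO − ½·6·(Σα)² = (6/2)·15² = 675.
Deadweight loss = W^SO − W^NE = 473.5.

473.5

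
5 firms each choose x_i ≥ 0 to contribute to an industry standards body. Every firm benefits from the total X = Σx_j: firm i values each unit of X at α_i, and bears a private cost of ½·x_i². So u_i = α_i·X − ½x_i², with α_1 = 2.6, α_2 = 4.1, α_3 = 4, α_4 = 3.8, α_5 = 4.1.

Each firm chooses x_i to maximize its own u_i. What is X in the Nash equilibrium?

Firm i's FOC: ∂u_i/∂x_i = α_i − x_i = 0, so x_i* = α_i.
NE contributions = (2.6, 4.1, 4, 3.8, 4.1); X = 18.6.

18.6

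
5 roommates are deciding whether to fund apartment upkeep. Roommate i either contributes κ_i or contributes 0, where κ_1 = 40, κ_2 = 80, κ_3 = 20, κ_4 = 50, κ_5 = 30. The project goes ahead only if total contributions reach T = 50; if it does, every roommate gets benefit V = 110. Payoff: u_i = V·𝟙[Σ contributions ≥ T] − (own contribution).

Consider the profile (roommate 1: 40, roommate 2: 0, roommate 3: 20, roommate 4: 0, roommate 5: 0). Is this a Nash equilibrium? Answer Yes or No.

Yes

Total = 60 ≥ 50: provided.
Roommate 1 (pledges 40, payoff 70): dropping to 0 → total 20, payoff 0. No gain.
Roommate 2 (pledges 0, payoff 110): pledging 80 → total 140, payoff 30. No gain.
Roommate 3 (pledges 20, payoff 90): dropping to 0 → total 40, payoff 0. No gain.
Roommate 4 (pledges 0, payoff 110): pledging 50 → total 110, payoff 60. No gain.
Roommate 5 (pledges 0, payoff 110): pledging 30 → total 90, payoff 80. No gain.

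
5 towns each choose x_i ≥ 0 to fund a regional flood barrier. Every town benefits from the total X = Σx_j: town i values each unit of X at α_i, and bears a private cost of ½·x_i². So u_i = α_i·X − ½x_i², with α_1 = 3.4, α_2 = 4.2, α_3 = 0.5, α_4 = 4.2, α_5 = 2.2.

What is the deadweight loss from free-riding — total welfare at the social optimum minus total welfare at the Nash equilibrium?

Town i's FOC: ∂u_i/∂x_i = α_i − x_i = 0, so x_i* = α_i.
NE contributions = (3.4, 4.2, 0.5, 4.2, 2.2); X = 14.5.
W^NE = (Σα)·X − ½Σα_i² = 14.5² − ½·51.93 = 184.285.
Planner sets x_i = Σα_j = 14.5 for every i, so X^SO = 5·14.5 = 72.5.
W^SO = (Σα)·X^SO − ½·5·(Σα)² = (5/2)·14.5² = 525.625.
Deadweight loss = W^SO − W^NE = 341.34.

341.34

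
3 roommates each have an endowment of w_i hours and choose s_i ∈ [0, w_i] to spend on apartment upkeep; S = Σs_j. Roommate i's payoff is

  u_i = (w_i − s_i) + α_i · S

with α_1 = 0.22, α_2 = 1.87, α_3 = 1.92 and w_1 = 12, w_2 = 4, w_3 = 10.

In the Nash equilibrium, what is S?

∂u_i/∂s_i = α_i − 1, so roommate i contributes w_i if α_i > 1, else 0.
α_i > 1 for i ∈ {2, 3}; NE contributions (0, 4, 10), S = 14.

14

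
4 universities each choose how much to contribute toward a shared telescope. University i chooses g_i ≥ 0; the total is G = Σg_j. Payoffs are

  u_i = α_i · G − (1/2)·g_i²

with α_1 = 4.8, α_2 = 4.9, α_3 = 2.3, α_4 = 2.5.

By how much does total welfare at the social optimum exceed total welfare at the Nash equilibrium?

239.545

University i's FOC: ∂u_i/∂g_i = α_i − g_i = 0, so g_i* = α_i.
NE contributions = (4.8, 4.9, 2.3, 2.5); G = 14.5.
W^NE = (Σα)·G − ½Σα_i² = 14.5² − ½·58.59 = 180.955.
Planner sets g_i = Σα_j = 14.5 for every i, so G^SO = 4·14.5 = 58.
W^SO = (Σα)·G^SO − ½·4·(Σα)² = (4/2)·14.5² = 420.5.
Deadweight loss = W^SO − W^NE = 239.545.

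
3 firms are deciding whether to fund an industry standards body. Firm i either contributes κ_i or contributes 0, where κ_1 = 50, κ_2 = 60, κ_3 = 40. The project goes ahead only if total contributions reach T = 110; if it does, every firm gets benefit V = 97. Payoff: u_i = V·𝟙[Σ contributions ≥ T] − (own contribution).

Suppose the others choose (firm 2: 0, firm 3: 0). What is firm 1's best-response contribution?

0

Others' total = 0. Even contributing 50 gives 50 < 110: no benefit either way.
Best response: 0.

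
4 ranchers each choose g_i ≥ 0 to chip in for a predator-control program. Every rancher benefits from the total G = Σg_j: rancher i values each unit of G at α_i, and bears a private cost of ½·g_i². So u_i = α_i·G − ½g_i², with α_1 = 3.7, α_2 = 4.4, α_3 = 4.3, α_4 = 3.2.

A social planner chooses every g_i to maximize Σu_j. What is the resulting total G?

62.4

Planner FOC: ∂(Σu_j)/∂g_i = (Σα_j) − g_i = 0, so g_i^SO = Σα_j = 15.6 for every i; G^SO = 62.4.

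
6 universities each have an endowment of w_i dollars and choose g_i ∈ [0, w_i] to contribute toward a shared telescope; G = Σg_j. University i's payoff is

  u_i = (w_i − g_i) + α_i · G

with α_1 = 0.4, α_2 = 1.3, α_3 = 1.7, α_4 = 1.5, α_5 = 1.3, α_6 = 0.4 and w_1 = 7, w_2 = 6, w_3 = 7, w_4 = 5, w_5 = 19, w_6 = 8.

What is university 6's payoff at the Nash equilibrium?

22.8

∂u_i/∂g_i = α_i − 1, so university i contributes w_i if α_i > 1, else 0.
α_i > 1 for i ∈ {2, 3, 4, 5}; NE contributions (0, 6, 7, 5, 19, 0), G = 37.
u_6 = (8 − 0) + 0.4·37 = 22.8.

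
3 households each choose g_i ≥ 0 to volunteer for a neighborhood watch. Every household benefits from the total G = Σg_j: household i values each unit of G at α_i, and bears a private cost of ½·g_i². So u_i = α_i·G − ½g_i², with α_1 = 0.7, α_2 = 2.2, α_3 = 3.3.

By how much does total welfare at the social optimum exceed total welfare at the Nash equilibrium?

Household i's FOC: ∂u_i/∂g_i = α_i − g_i = 0, so g_i* = α_i.
NE contributions = (0.7, 2.2, 3.3); G = 6.2.
W^NE = (Σα)·G − ½Σα_i² = 6.2² − ½·16.22 = 30.33.
Planner sets g_i = Σα_j = 6.2 for every i, so G^SO = 3·6.2 = 18.6.
W^SO = (Σα)·G^SO − ½·3·(Σα)² = (3/2)·6.2² = 57.66.
Deadweight loss = W^SO − W^NE = 27.33.

27.33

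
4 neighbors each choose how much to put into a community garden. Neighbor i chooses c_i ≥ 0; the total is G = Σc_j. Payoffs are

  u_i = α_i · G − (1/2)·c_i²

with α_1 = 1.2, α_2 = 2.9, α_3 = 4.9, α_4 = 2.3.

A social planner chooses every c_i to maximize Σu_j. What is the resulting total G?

Planner FOC: ∂(Σu_j)/∂c_i = (Σα_j) − c_i = 0, so c_i^SO = Σα_j = 11.3 for every i; G^SO = 45.2.

45.2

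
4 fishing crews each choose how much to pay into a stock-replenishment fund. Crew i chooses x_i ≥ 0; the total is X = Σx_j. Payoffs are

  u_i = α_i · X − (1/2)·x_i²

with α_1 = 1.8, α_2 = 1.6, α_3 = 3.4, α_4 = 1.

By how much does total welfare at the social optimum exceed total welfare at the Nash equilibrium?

70.02

Crew i's FOC: ∂u_i/∂x_i = α_i − x_i = 0, so x_i* = α_i.
NE contributions = (1.8, 1.6, 3.4, 1); X = 7.8.
W^NE = (Σα)·X − ½Σα_i² = 7.8² − ½·18.36 = 51.66.
Planner sets x_i = Σα_j = 7.8 for every i, so X^SO = 4·7.8 = 31.2.
W^SO = (Σα)·X^SO − ½·4·(Σα)² = (4/2)·7.8² = 121.68.
Deadweight loss = W^SO − W^NE = 70.02.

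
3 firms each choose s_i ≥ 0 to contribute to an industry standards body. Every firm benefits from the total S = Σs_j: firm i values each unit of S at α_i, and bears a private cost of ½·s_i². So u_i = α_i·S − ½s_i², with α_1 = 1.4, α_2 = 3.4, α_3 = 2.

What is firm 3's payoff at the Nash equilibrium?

Firm i's FOC: ∂u_i/∂s_i = α_i − s_i = 0, so s_i* = α_i.
NE contributions = (1.4, 3.4, 2); S = 6.8.
u_3 = α_3·S − ½·(s_3)² = 2·6.8 − ½·2² = 11.6.

11.6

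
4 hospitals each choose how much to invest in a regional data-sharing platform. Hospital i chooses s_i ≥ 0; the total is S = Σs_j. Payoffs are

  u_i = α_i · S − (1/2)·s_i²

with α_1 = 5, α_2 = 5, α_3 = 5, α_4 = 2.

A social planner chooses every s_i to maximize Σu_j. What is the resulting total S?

Planner FOC: ∂(Σu_j)/∂s_i = (Σα_j) − s_i = 0, so s_i^SO = Σα_j = 17 for every i; S^SO = 68.

68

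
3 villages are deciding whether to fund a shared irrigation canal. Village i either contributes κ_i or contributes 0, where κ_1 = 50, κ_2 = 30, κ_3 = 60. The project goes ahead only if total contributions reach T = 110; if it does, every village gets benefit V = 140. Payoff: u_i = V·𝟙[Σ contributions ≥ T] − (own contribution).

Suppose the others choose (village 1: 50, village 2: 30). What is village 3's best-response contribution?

60

Others' total = 80. Contributing 60 brings total to 140 ≥ 110: gain V − κ_3 = 80.
Best response: 60.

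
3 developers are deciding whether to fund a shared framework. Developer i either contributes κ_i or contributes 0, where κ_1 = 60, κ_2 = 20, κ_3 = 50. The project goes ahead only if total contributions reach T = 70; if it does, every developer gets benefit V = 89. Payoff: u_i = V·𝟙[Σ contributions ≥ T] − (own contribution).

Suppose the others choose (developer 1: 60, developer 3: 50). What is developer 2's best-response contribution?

Others' total = 110 ≥ 70; contributing adds cost 20 for no extra benefit.
Best response: 0.

0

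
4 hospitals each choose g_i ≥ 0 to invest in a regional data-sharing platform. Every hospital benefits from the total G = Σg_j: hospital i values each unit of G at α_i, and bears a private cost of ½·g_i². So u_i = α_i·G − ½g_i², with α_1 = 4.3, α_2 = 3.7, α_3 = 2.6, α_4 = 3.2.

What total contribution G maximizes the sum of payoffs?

55.2

Planner FOC: ∂(Σu_j)/∂g_i = (Σα_j) − g_i = 0, so g_i^SO = Σα_j = 13.8 for every i; G^SO = 55.2.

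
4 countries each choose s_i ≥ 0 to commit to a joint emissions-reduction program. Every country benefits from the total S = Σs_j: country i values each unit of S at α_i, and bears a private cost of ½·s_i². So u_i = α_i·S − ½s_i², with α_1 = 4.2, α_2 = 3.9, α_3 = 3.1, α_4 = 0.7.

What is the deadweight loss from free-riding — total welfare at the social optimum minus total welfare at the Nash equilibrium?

163.085

Country i's FOC: ∂u_i/∂s_i = α_i − s_i = 0, so s_i* = α_i.
NE contributions = (4.2, 3.9, 3.1, 0.7); S = 11.9.
W^NE = (Σα)·S − ½Σα_i² = 11.9² − ½·42.95 = 120.135.
Planner sets s_i = Σα_j = 11.9 for every i, so S^SO = 4·11.9 = 47.6.
W^SO = (Σα)·S^SO − ½·4·(Σα)² = (4/2)·11.9² = 283.22.
Deadweight loss = W^SO − W^NE = 163.085.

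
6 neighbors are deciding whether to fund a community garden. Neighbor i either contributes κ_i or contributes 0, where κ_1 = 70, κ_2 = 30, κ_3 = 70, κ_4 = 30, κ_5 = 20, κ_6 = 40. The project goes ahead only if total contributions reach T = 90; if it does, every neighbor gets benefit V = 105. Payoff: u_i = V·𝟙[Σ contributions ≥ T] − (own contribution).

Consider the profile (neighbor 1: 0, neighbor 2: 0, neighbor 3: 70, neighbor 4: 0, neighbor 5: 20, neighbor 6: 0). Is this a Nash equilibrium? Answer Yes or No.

Total = 90 ≥ 90: provided.
Neighbor 1 (pledges 0, payoff 105): pledging 70 → total 160, payoff 35. No gain.
Neighbor 2 (pledges 0, payoff 105): pledging 30 → total 120, payoff 75. No gain.
Neighbor 3 (pledges 70, payoff 35): dropping to 0 → total 20, payoff 0. No gain.
Neighbor 4 (pledges 0, payoff 105): pledging 30 → total 120, payoff 75. No gain.
Neighbor 5 (pledges 20, payoff 85): dropping to 0 → total 70, payoff 0. No gain.
Neighbor 6 (pledges 0, payoff 105): pledging 40 → total 130, payoff 65. No gain.

Yes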